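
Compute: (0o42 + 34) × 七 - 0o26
Convert 0o42 (octal) → 4×8 + 2 = 34 (decimal)
Convert 七 (Chinese numeral) → 7 (decimal)
Convert 0o26 (octal) → 2×8 + 6 = 22 (decimal)
Expression in decimal: (34 + 34) × 7 - 22
Parentheses first: 34 + 34 = 68
Multiply: 68 × 7 = 476
Subtract: 476 - 22 = 454
454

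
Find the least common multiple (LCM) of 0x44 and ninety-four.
Convert 0x44 (hexadecimal) → 4×16 + 4 = 68 (decimal)
Convert ninety-four (English words) → 94 (decimal)
Compute lcm(68, 94) = 3196
3196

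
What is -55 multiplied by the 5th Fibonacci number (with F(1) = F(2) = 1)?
Convert the 5th Fibonacci number (with F(1) = F(2) = 1) (Fibonacci index) → 1, 1, 2, 3, 5 → 5 (decimal)
Compute -55 × 5 = -275
-275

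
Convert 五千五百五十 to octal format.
Convert 五千五百五十 (Chinese numeral) → 5×1000 + 5×100 + 5×10 = 5550 (decimal)
Convert 5550 (decimal) → 5550 = 1×4096 + 2×512 + 6×64 + 5×8 + 6 → 0o12656 (octal)
0o12656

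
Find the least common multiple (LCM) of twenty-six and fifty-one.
Convert twenty-six (English words) → 26 (decimal)
Convert fifty-one (English words) → 51 (decimal)
Compute lcm(26, 51) = 1326
1326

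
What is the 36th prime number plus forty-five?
The 36th prime number = 151
Convert forty-five (English words) → 45 (decimal)
Compute 151 + 45 = 196
196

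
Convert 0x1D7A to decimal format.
Convert 0x1D7A (hexadecimal) → 1×4096 + 13×256 + 7×16 + 10 = 7546 (decimal)
7546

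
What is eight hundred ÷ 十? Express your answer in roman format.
Convert eight hundred (English words) → 8×100 = 800 (decimal)
Convert 十 (Chinese numeral) → 1×10 = 10 (decimal)
Compute 800 ÷ 10 = 80
Convert 80 (decimal) → 80 = 50 + 10 + 10 + 10 → LXXX (Roman numeral)
LXXX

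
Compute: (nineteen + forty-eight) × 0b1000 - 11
Convert nineteen (English words) → 19 (decimal)
Convert forty-eight (English words) → 48 (decimal)
Convert 0b1000 (binary) → 8 (decimal)
Expression in decimal: (19 + 48) × 8 - 11
Parentheses first: 19 + 48 = 67
Multiply: 67 × 8 = 536
Subtract: 536 - 11 = 525
525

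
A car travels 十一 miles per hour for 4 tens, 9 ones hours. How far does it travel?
Convert 十一 (Chinese numeral) → 1×10 + 1 = 11 (decimal)
Convert 4 tens, 9 ones (place-value notation) → 4×10 + 9 = 49 (decimal)
Compute 11 × 49 = 539
539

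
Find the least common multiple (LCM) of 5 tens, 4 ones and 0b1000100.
Convert 5 tens, 4 ones (place-value notation) → 5×10 + 4 = 54 (decimal)
Convert 0b1000100 (binary) → 64 + 4 = 68 (decimal)
Compute lcm(54, 68) = 1836
1836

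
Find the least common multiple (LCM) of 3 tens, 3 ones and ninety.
Convert 3 tens, 3 ones (place-value notation) → 3×10 + 3 = 33 (decimal)
Convert ninety (English words) → 90 (decimal)
Compute lcm(33, 90) = 990
990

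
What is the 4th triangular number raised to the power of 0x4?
Convert the 4th triangular number (triangular index) → 4×5/2 = 10 (decimal)
Convert 0x4 (hexadecimal) → 4 (decimal)
Compute 10 ^ 4 = 10000
10000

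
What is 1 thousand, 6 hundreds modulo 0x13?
Convert 1 thousand, 6 hundreds (place-value notation) → 1×1000 + 6×100 = 1600 (decimal)
Convert 0x13 (hexadecimal) → 1×16 + 3 = 19 (decimal)
Compute 1600 mod 19 = 4
4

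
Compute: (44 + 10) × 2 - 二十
Convert 二十 (Chinese numeral) → 2×10 = 20 (decimal)
Expression in decimal: (44 + 10) × 2 - 20
Parentheses first: 44 + 10 = 54
Multiply: 54 × 2 = 108
Subtract: 108 - 20 = 88
88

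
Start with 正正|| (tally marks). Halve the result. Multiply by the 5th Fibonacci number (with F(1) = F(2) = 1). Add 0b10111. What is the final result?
Convert 正正|| (tally marks) → 5 + 5 + 2 = 12 (decimal)
Start: 12
12 ÷ 2 = 6
Convert the 5th Fibonacci number (with F(1) = F(2) = 1) (Fibonacci index) → 1, 1, 2, 3, 5 → 5 (decimal)
6 × 5 = 30
Convert 0b10111 (binary) → 16 + 4 + 2 + 1 = 23 (decimal)
30 + 23 = 53
53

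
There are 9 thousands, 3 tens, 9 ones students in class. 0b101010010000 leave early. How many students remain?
Convert 9 thousands, 3 tens, 9 ones (place-value notation) → 9×1000 + 3×10 + 9 = 9039 (decimal)
Convert 0b101010010000 (binary) → 2048 + 512 + 128 + 16 = 2704 (decimal)
Compute 9039 - 2704 = 6335
6335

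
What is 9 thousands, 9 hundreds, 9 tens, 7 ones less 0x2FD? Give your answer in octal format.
Convert 9 thousands, 9 hundreds, 9 tens, 7 ones (place-value notation) → 9×1000 + 9×100 + 9×10 + 7 = 9997 (decimal)
Convert 0x2FD (hexadecimal) → 2×256 + 15×16 + 13 = 765 (decimal)
Compute 9997 - 765 = 9232
Convert 9232 (decimal) → 9232 = 2×4096 + 2×512 + 2×8 → 0o22020 (octal)
0o22020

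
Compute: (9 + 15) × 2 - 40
Parentheses first: 9 + 15 = 24
Multiply: 24 × 2 = 48
Subtract: 48 - 40 = 8
8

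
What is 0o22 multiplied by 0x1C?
Convert 0o22 (octal) → 2×8 + 2 = 18 (decimal)
Convert 0x1C (hexadecimal) → 1×16 + 12 = 28 (decimal)
Compute 18 × 28 = 504
504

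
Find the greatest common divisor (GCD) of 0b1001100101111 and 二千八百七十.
Convert 0b1001100101111 (binary) → 4096 + 512 + 256 + 32 + 8 + 4 + 2 + 1 = 4911 (decimal)
Convert 二千八百七十 (Chinese numeral) → 2×1000 + 8×100 + 7×10 = 2870 (decimal)
Compute gcd(4911, 2870) = 1
1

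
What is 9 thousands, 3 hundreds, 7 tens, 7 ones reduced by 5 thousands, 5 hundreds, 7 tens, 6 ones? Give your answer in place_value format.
Convert 9 thousands, 3 hundreds, 7 tens, 7 ones (place-value notation) → 9×1000 + 3×100 + 7×10 + 7 = 9377 (decimal)
Convert 5 thousands, 5 hundreds, 7 tens, 6 ones (place-value notation) → 5×1000 + 5×100 + 7×10 + 6 = 5576 (decimal)
Compute 9377 - 5576 = 3801
Convert 3801 (decimal) → 3801 = 3×1000 + 8×100 + 1 → 3 thousands, 8 hundreds, 1 one (place-value notation)
3 thousands, 8 hundreds, 1 one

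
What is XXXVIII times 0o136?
Convert XXXVIII (Roman numeral) → 10 + 10 + 10 + 5 + 1 + 1 + 1 = 38 (decimal)
Convert 0o136 (octal) → 1×64 + 3×8 + 6 = 94 (decimal)
Compute 38 × 94 = 3572
3572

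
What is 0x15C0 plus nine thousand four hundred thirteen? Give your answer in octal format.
Convert 0x15C0 (hexadecimal) → 1×4096 + 5×256 + 12×16 = 5568 (decimal)
Convert nine thousand four hundred thirteen (English words) → 9×1000 + 4×100 + 13 = 9413 (decimal)
Compute 5568 + 9413 = 14981
Convert 14981 (decimal) → 14981 = 3×4096 + 5×512 + 2×64 + 5 → 0o35205 (octal)
0o35205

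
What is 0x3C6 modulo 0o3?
Convert 0x3C6 (hexadecimal) → 3×256 + 12×16 + 6 = 966 (decimal)
Convert 0o3 (octal) → 3 (decimal)
Compute 966 mod 3 = 0
0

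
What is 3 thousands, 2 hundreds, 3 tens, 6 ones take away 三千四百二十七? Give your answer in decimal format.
Convert 3 thousands, 2 hundreds, 3 tens, 6 ones (place-value notation) → 3×1000 + 2×100 + 3×10 + 6 = 3236 (decimal)
Convert 三千四百二十七 (Chinese numeral) → 3×1000 + 4×100 + 2×10 + 7 = 3427 (decimal)
Compute 3236 - 3427 = -191
-191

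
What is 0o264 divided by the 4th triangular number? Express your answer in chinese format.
Convert 0o264 (octal) → 2×64 + 6×8 + 4 = 180 (decimal)
Convert the 4th triangular number (triangular index) → 4×5/2 = 10 (decimal)
Compute 180 ÷ 10 = 18
Convert 18 (decimal) → 18 = 1×10 + 8 → 十八 (Chinese numeral)
十八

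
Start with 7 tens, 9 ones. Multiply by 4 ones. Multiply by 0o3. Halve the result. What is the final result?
Convert 7 tens, 9 ones (place-value notation) → 7×10 + 9 = 79 (decimal)
Start: 79
Convert 4 ones (place-value notation) → 4 (decimal)
79 × 4 = 316
Convert 0o3 (octal) → 3 (decimal)
316 × 3 = 948
948 ÷ 2 = 474
474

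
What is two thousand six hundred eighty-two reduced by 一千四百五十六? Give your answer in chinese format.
Convert two thousand six hundred eighty-two (English words) → 2×1000 + 6×100 + 82 = 2682 (decimal)
Convert 一千四百五十六 (Chinese numeral) → 1×1000 + 4×100 + 5×10 + 6 = 1456 (decimal)
Compute 2682 - 1456 = 1226
Convert 1226 (decimal) → 1226 = 1×1000 + 2×100 + 2×10 + 6 → 一千二百二十六 (Chinese numeral)
一千二百二十六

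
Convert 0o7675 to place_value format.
Convert 0o7675 (octal) → 7×512 + 6×64 + 7×8 + 5 = 4029 (decimal)
Convert 4029 (decimal) → 4029 = 4×1000 + 2×10 + 9 → 4 thousands, 2 tens, 9 ones (place-value notation)
4 thousands, 2 tens, 9 ones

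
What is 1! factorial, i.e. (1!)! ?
Convert 1! (factorial) → 1 (decimal)
Compute 1! = 1
1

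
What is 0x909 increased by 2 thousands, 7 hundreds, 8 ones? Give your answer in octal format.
Convert 0x909 (hexadecimal) → 9×256 + 9 = 2313 (decimal)
Convert 2 thousands, 7 hundreds, 8 ones (place-value notation) → 2×1000 + 7×100 + 8 = 2708 (decimal)
Compute 2313 + 2708 = 5021
Convert 5021 (decimal) → 5021 = 1×4096 + 1×512 + 6×64 + 3×8 + 5 → 0o11635 (octal)
0o11635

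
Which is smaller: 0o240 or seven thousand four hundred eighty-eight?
Convert 0o240 (octal) → 2×64 + 4×8 = 160 (decimal)
Convert seven thousand four hundred eighty-eight (English words) → 7×1000 + 4×100 + 88 = 7488 (decimal)
Compare 160 vs 7488: smaller = 160
160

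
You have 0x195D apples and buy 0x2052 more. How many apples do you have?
Convert 0x195D (hexadecimal) → 1×4096 + 9×256 + 5×16 + 13 = 6493 (decimal)
Convert 0x2052 (hexadecimal) → 2×4096 + 5×16 + 2 = 8274 (decimal)
Compute 6493 + 8274 = 14767
14767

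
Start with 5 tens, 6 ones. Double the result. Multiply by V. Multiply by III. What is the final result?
Convert 5 tens, 6 ones (place-value notation) → 5×10 + 6 = 56 (decimal)
Start: 56
56 × 2 = 112
Convert V (Roman numeral) → 5 (decimal)
112 × 5 = 560
Convert III (Roman numeral) → 1 + 1 + 1 = 3 (decimal)
560 × 3 = 1680
1680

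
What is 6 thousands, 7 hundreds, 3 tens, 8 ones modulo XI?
Convert 6 thousands, 7 hundreds, 3 tens, 8 ones (place-value notation) → 6×1000 + 7×100 + 3×10 + 8 = 6738 (decimal)
Convert XI (Roman numeral) → 10 + 1 = 11 (decimal)
Compute 6738 mod 11 = 6
6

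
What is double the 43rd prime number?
The 43rd prime number = 191
Compute 191 × 2 = 382
382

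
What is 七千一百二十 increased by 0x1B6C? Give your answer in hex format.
Convert 七千一百二十 (Chinese numeral) → 7×1000 + 1×100 + 2×10 = 7120 (decimal)
Convert 0x1B6C (hexadecimal) → 1×4096 + 11×256 + 6×16 + 12 = 7020 (decimal)
Compute 7120 + 7020 = 14140
Convert 14140 (decimal) → 14140 = 3×4096 + 7×256 + 3×16 + 12 → 0x373C (hexadecimal)
0x373C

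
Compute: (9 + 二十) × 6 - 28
Convert 二十 (Chinese numeral) → 2×10 = 20 (decimal)
Expression in decimal: (9 + 20) × 6 - 28
Parentheses first: 9 + 20 = 29
Multiply: 29 × 6 = 174
Subtract: 174 - 28 = 146
146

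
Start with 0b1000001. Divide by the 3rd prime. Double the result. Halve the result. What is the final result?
Convert 0b1000001 (binary) → 64 + 1 = 65 (decimal)
Start: 65
Convert the 3rd prime (prime index) → 5 (decimal)
65 ÷ 5 = 13
13 × 2 = 26
26 ÷ 2 = 13
13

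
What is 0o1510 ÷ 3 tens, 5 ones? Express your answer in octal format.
Convert 0o1510 (octal) → 1×512 + 5×64 + 1×8 = 840 (decimal)
Convert 3 tens, 5 ones (place-value notation) → 3×10 + 5 = 35 (decimal)
Compute 840 ÷ 35 = 24
Convert 24 (decimal) → 24 = 3×8 → 0o30 (octal)
0o30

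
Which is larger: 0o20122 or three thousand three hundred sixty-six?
Convert 0o20122 (octal) → 2×4096 + 1×64 + 2×8 + 2 = 8274 (decimal)
Convert three thousand three hundred sixty-six (English words) → 3×1000 + 3×100 + 66 = 3366 (decimal)
Compare 8274 vs 3366: larger = 8274
8274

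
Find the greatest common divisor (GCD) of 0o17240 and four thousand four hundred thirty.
Convert 0o17240 (octal) → 1×4096 + 7×512 + 2×64 + 4×8 = 7840 (decimal)
Convert four thousand four hundred thirty (English words) → 4×1000 + 4×100 + 30 = 4430 (decimal)
Compute gcd(7840, 4430) = 10
10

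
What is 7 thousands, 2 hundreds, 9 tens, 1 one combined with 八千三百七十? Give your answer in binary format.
Convert 7 thousands, 2 hundreds, 9 tens, 1 one (place-value notation) → 7×1000 + 2×100 + 9×10 + 1 = 7291 (decimal)
Convert 八千三百七十 (Chinese numeral) → 8×1000 + 3×100 + 7×10 = 8370 (decimal)
Compute 7291 + 8370 = 15661
Convert 15661 (decimal) → 15661 = 8192 + 4096 + 2048 + 1024 + 256 + 32 + 8 + 4 + 1 → 0b11110100101101 (binary)
0b11110100101101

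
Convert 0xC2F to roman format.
Convert 0xC2F (hexadecimal) → 12×256 + 2×16 + 15 = 3119 (decimal)
Convert 3119 (decimal) → 3119 = 1000 + 1000 + 1000 + 100 + 10 + 9 → MMMCXIX (Roman numeral)
MMMCXIX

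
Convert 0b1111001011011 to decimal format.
Convert 0b1111001011011 (binary) → 4096 + 2048 + 1024 + 512 + 64 + 16 + 8 + 2 + 1 = 7771 (decimal)
7771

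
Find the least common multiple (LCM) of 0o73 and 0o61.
Convert 0o73 (octal) → 7×8 + 3 = 59 (decimal)
Convert 0o61 (octal) → 6×8 + 1 = 49 (decimal)
Compute lcm(59, 49) = 2891
2891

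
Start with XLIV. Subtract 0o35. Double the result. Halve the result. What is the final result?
Convert XLIV (Roman numeral) → 40 + 4 = 44 (decimal)
Start: 44
Convert 0o35 (octal) → 3×8 + 5 = 29 (decimal)
44 - 29 = 15
15 × 2 = 30
30 ÷ 2 = 15
15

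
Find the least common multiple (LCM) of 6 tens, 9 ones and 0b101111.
Convert 6 tens, 9 ones (place-value notation) → 6×10 + 9 = 69 (decimal)
Convert 0b101111 (binary) → 32 + 8 + 4 + 2 + 1 = 47 (decimal)
Compute lcm(69, 47) = 3243
3243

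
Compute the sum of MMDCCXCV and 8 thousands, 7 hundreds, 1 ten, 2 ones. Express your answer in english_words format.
Convert MMDCCXCV (Roman numeral) → 1000 + 1000 + 500 + 100 + 100 + 90 + 5 = 2795 (decimal)
Convert 8 thousands, 7 hundreds, 1 ten, 2 ones (place-value notation) → 8×1000 + 7×100 + 1×10 + 2 = 8712 (decimal)
Compute 2795 + 8712 = 11507
Convert 11507 (decimal) → 11507 = 11×1000 + 5×100 + 7 → eleven thousand five hundred seven (English words)
eleven thousand five hundred seven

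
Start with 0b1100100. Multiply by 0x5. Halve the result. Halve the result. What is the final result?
Convert 0b1100100 (binary) → 64 + 32 + 4 = 100 (decimal)
Start: 100
Convert 0x5 (hexadecimal) → 5 (decimal)
100 × 5 = 500
500 ÷ 2 = 250
250 ÷ 2 = 125
125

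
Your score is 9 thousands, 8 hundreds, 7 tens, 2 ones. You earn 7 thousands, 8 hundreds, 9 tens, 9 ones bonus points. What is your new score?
Convert 9 thousands, 8 hundreds, 7 tens, 2 ones (place-value notation) → 9×1000 + 8×100 + 7×10 + 2 = 9872 (decimal)
Convert 7 thousands, 8 hundreds, 9 tens, 9 ones (place-value notation) → 7×1000 + 8×100 + 9×10 + 9 = 7899 (decimal)
Compute 9872 + 7899 = 17771
17771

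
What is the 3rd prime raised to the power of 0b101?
Convert the 3rd prime (prime index) → 5 (decimal)
Convert 0b101 (binary) → 4 + 1 = 5 (decimal)
Compute 5 ^ 5 = 3125
3125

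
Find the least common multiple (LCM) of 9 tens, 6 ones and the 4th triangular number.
Convert 9 tens, 6 ones (place-value notation) → 9×10 + 6 = 96 (decimal)
Convert the 4th triangular number (triangular index) → 4×5/2 = 10 (decimal)
Compute lcm(96, 10) = 480
480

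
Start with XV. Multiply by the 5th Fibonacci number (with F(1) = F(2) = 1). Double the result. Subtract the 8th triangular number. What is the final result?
Convert XV (Roman numeral) → 10 + 5 = 15 (decimal)
Start: 15
Convert the 5th Fibonacci number (with F(1) = F(2) = 1) (Fibonacci index) → 1, 1, 2, 3, 5 → 5 (decimal)
15 × 5 = 75
75 × 2 = 150
Convert the 8th triangular number (triangular index) → 8×9/2 = 36 (decimal)
150 - 36 = 114
114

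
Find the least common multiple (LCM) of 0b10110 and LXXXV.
Convert 0b10110 (binary) → 16 + 4 + 2 = 22 (decimal)
Convert LXXXV (Roman numeral) → 50 + 10 + 10 + 10 + 5 = 85 (decimal)
Compute lcm(22, 85) = 1870
1870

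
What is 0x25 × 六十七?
Convert 0x25 (hexadecimal) → 2×16 + 5 = 37 (decimal)
Convert 六十七 (Chinese numeral) → 6×10 + 7 = 67 (decimal)
Compute 37 × 67 = 2479
2479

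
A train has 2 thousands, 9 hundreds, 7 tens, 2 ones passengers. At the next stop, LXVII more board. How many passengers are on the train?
Convert 2 thousands, 9 hundreds, 7 tens, 2 ones (place-value notation) → 2×1000 + 9×100 + 7×10 + 2 = 2972 (decimal)
Convert LXVII (Roman numeral) → 50 + 10 + 5 + 1 + 1 = 67 (decimal)
Compute 2972 + 67 = 3039
3039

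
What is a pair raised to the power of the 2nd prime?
Convert a pair (colloquial) → 2 (decimal)
Convert the 2nd prime (prime index) → 3 (decimal)
Compute 2 ^ 3 = 8
8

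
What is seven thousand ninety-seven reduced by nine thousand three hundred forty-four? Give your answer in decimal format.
Convert seven thousand ninety-seven (English words) → 7×1000 + 97 = 7097 (decimal)
Convert nine thousand three hundred forty-four (English words) → 9×1000 + 3×100 + 44 = 9344 (decimal)
Compute 7097 - 9344 = -2247
-2247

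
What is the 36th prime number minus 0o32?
The 36th prime number = 151
Convert 0o32 (octal) → 3×8 + 2 = 26 (decimal)
Compute 151 - 26 = 125
125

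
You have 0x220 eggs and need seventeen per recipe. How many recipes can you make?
Convert 0x220 (hexadecimal) → 2×256 + 2×16 = 544 (decimal)
Convert seventeen (English words) → 17 (decimal)
Compute 544 ÷ 17 = 32
32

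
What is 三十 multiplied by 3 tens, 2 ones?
Convert 三十 (Chinese numeral) → 3×10 = 30 (decimal)
Convert 3 tens, 2 ones (place-value notation) → 3×10 + 2 = 32 (decimal)
Compute 30 × 32 = 960
960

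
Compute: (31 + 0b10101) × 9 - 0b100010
Convert 0b10101 (binary) → 16 + 4 + 1 = 21 (decimal)
Convert 0b100010 (binary) → 32 + 2 = 34 (decimal)
Expression in decimal: (31 + 21) × 9 - 34
Parentheses first: 31 + 21 = 52
Multiply: 52 × 9 = 468
Subtract: 468 - 34 = 434
434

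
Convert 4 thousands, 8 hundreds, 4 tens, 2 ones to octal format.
Convert 4 thousands, 8 hundreds, 4 tens, 2 ones (place-value notation) → 4×1000 + 8×100 + 4×10 + 2 = 4842 (decimal)
Convert 4842 (decimal) → 4842 = 1×4096 + 1×512 + 3×64 + 5×8 + 2 → 0o11352 (octal)
0o11352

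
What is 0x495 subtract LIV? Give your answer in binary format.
Convert 0x495 (hexadecimal) → 4×256 + 9×16 + 5 = 1173 (decimal)
Convert LIV (Roman numeral) → 50 + 4 = 54 (decimal)
Compute 1173 - 54 = 1119
Convert 1119 (decimal) → 1119 = 1024 + 64 + 16 + 8 + 4 + 2 + 1 → 0b10001011111 (binary)
0b10001011111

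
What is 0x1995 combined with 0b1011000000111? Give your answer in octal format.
Convert 0x1995 (hexadecimal) → 1×4096 + 9×256 + 9×16 + 5 = 6549 (decimal)
Convert 0b1011000000111 (binary) → 4096 + 1024 + 512 + 4 + 2 + 1 = 5639 (decimal)
Compute 6549 + 5639 = 12188
Convert 12188 (decimal) → 12188 = 2×4096 + 7×512 + 6×64 + 3×8 + 4 → 0o27634 (octal)
0o27634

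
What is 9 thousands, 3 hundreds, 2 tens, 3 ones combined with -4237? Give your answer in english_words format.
Convert 9 thousands, 3 hundreds, 2 tens, 3 ones (place-value notation) → 9×1000 + 3×100 + 2×10 + 3 = 9323 (decimal)
Compute 9323 + -4237 = 5086
Convert 5086 (decimal) → 5086 = 5×1000 + 86 → five thousand eighty-six (English words)
five thousand eighty-six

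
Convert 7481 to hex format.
Convert 7481 (decimal) → 7481 = 1×4096 + 13×256 + 3×16 + 9 → 0x1D39 (hexadecimal)
0x1D39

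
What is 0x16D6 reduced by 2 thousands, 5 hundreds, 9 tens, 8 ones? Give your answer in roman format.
Convert 0x16D6 (hexadecimal) → 1×4096 + 6×256 + 13×16 + 6 = 5846 (decimal)
Convert 2 thousands, 5 hundreds, 9 tens, 8 ones (place-value notation) → 2×1000 + 5×100 + 9×10 + 8 = 2598 (decimal)
Compute 5846 - 2598 = 3248
Convert 3248 (decimal) → 3248 = 1000 + 1000 + 1000 + 100 + 100 + 40 + 5 + 1 + 1 + 1 → MMMCCXLVIII (Roman numeral)
MMMCCXLVIII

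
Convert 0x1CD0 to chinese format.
Convert 0x1CD0 (hexadecimal) → 1×4096 + 12×256 + 13×16 = 7376 (decimal)
Convert 7376 (decimal) → 7376 = 7×1000 + 3×100 + 7×10 + 6 → 七千三百七十六 (Chinese numeral)
七千三百七十六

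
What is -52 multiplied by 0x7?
Convert 0x7 (hexadecimal) → 7 (decimal)
Compute -52 × 7 = -364
-364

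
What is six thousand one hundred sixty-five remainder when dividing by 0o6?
Convert six thousand one hundred sixty-five (English words) → 6×1000 + 1×100 + 65 = 6165 (decimal)
Convert 0o6 (octal) → 6 (decimal)
Compute 6165 mod 6 = 3
3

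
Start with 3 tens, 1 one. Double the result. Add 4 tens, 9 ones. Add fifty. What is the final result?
Convert 3 tens, 1 one (place-value notation) → 3×10 + 1 = 31 (decimal)
Start: 31
31 × 2 = 62
Convert 4 tens, 9 ones (place-value notation) → 4×10 + 9 = 49 (decimal)
62 + 49 = 111
Convert fifty (English words) → 50 (decimal)
111 + 50 = 161
161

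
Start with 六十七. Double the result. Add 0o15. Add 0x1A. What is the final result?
Convert 六十七 (Chinese numeral) → 6×10 + 7 = 67 (decimal)
Start: 67
67 × 2 = 134
Convert 0o15 (octal) → 1×8 + 5 = 13 (decimal)
134 + 13 = 147
Convert 0x1A (hexadecimal) → 1×16 + 10 = 26 (decimal)
147 + 26 = 173
173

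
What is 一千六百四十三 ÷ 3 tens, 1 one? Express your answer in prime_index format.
Convert 一千六百四十三 (Chinese numeral) → 1×1000 + 6×100 + 4×10 + 3 = 1643 (decimal)
Convert 3 tens, 1 one (place-value notation) → 3×10 + 1 = 31 (decimal)
Compute 1643 ÷ 31 = 53
Convert 53 (decimal) → the 16th prime (prime index)
the 16th prime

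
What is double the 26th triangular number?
The 26th triangular number = 26×27/2 = 351
Compute 351 × 2 = 702
702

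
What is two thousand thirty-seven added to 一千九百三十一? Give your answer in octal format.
Convert two thousand thirty-seven (English words) → 2×1000 + 37 = 2037 (decimal)
Convert 一千九百三十一 (Chinese numeral) → 1×1000 + 9×100 + 3×10 + 1 = 1931 (decimal)
Compute 2037 + 1931 = 3968
Convert 3968 (decimal) → 3968 = 7×512 + 6×64 → 0o7600 (octal)
0o7600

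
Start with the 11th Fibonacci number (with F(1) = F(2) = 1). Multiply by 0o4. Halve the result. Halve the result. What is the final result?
Convert the 11th Fibonacci number (with F(1) = F(2) = 1) (Fibonacci index) → 1, 1, 2, 3, 5, 8, 13, 21, 34, 55, 89 → 89 (decimal)
Start: 89
Convert 0o4 (octal) → 4 (decimal)
89 × 4 = 356
356 ÷ 2 = 178
178 ÷ 2 = 89
89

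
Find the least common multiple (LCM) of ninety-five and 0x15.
Convert ninety-five (English words) → 95 (decimal)
Convert 0x15 (hexadecimal) → 1×16 + 5 = 21 (decimal)
Compute lcm(95, 21) = 1995
1995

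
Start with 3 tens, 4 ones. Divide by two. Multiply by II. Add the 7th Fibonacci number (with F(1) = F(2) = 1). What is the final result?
Convert 3 tens, 4 ones (place-value notation) → 3×10 + 4 = 34 (decimal)
Start: 34
Convert two (English words) → 2 (decimal)
34 ÷ 2 = 17
Convert II (Roman numeral) → 1 + 1 = 2 (decimal)
17 × 2 = 34
Convert the 7th Fibonacci number (with F(1) = F(2) = 1) (Fibonacci index) → 1, 1, 2, 3, 5, 8, 13 → 13 (decimal)
34 + 13 = 47
47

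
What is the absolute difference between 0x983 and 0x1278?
Convert 0x983 (hexadecimal) → 9×256 + 8×16 + 3 = 2435 (decimal)
Convert 0x1278 (hexadecimal) → 1×4096 + 2×256 + 7×16 + 8 = 4728 (decimal)
Compute |2435 - 4728| = 2293
2293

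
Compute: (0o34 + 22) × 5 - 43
Convert 0o34 (octal) → 3×8 + 4 = 28 (decimal)
Expression in decimal: (28 + 22) × 5 - 43
Parentheses first: 28 + 22 = 50
Multiply: 50 × 5 = 250
Subtract: 250 - 43 = 207
207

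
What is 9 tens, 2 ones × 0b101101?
Convert 9 tens, 2 ones (place-value notation) → 9×10 + 2 = 92 (decimal)
Convert 0b101101 (binary) → 32 + 8 + 4 + 1 = 45 (decimal)
Compute 92 × 45 = 4140
4140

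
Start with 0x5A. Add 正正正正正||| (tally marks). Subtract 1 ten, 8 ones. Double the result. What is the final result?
Convert 0x5A (hexadecimal) → 5×16 + 10 = 90 (decimal)
Start: 90
Convert 正正正正正||| (tally marks) → 5 + 5 + 5 + 5 + 5 + 3 = 28 (decimal)
90 + 28 = 118
Convert 1 ten, 8 ones (place-value notation) → 1×10 + 8 = 18 (decimal)
118 - 18 = 100
100 × 2 = 200
200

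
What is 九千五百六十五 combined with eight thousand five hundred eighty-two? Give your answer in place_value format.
Convert 九千五百六十五 (Chinese numeral) → 9×1000 + 5×100 + 6×10 + 5 = 9565 (decimal)
Convert eight thousand five hundred eighty-two (English words) → 8×1000 + 5×100 + 82 = 8582 (decimal)
Compute 9565 + 8582 = 18147
Convert 18147 (decimal) → 18147 = 18×1000 + 1×100 + 4×10 + 7 → 18 thousands, 1 hundred, 4 tens, 7 ones (place-value notation)
18 thousands, 1 hundred, 4 tens, 7 ones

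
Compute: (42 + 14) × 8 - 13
Parentheses first: 42 + 14 = 56
Multiply: 56 × 8 = 448
Subtract: 448 - 13 = 435
435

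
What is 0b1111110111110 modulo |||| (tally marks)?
Convert 0b1111110111110 (binary) → 4096 + 2048 + 1024 + 512 + 256 + 128 + 32 + 16 + 8 + 4 + 2 = 8126 (decimal)
Convert |||| (tally marks) → 4 (decimal)
Compute 8126 mod 4 = 2
2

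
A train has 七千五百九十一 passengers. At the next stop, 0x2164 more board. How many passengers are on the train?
Convert 七千五百九十一 (Chinese numeral) → 7×1000 + 5×100 + 9×10 + 1 = 7591 (decimal)
Convert 0x2164 (hexadecimal) → 2×4096 + 1×256 + 6×16 + 4 = 8548 (decimal)
Compute 7591 + 8548 = 16139
16139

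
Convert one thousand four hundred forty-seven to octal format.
Convert one thousand four hundred forty-seven (English words) → 1×1000 + 4×100 + 47 = 1447 (decimal)
Convert 1447 (decimal) → 1447 = 2×512 + 6×64 + 4×8 + 7 → 0o2647 (octal)
0o2647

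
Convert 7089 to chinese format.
Convert 7089 (decimal) → 7089 = 7×1000 + 8×10 + 9 → 七千零八十九 (Chinese numeral)
七千零八十九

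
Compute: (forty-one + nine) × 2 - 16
Convert forty-one (English words) → 41 (decimal)
Convert nine (English words) → 9 (decimal)
Expression in decimal: (41 + 9) × 2 - 16
Parentheses first: 41 + 9 = 50
Multiply: 50 × 2 = 100
Subtract: 100 - 16 = 84
84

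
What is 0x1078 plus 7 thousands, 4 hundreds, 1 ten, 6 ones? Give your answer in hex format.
Convert 0x1078 (hexadecimal) → 1×4096 + 7×16 + 8 = 4216 (decimal)
Convert 7 thousands, 4 hundreds, 1 ten, 6 ones (place-value notation) → 7×1000 + 4×100 + 1×10 + 6 = 7416 (decimal)
Compute 4216 + 7416 = 11632
Convert 11632 (decimal) → 11632 = 2×4096 + 13×256 + 7×16 → 0x2D70 (hexadecimal)
0x2D70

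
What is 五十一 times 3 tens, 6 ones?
Convert 五十一 (Chinese numeral) → 5×10 + 1 = 51 (decimal)
Convert 3 tens, 6 ones (place-value notation) → 3×10 + 6 = 36 (decimal)
Compute 51 × 36 = 1836
1836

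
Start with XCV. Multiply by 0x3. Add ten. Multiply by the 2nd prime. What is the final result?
Convert XCV (Roman numeral) → 90 + 5 = 95 (decimal)
Start: 95
Convert 0x3 (hexadecimal) → 3 (decimal)
95 × 3 = 285
Convert ten (English words) → 10 (decimal)
285 + 10 = 295
Convert the 2nd prime (prime index) → 3 (decimal)
295 × 3 = 885
885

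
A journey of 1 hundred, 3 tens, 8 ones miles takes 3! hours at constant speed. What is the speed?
Convert 1 hundred, 3 tens, 8 ones (place-value notation) → 1×100 + 3×10 + 8 = 138 (decimal)
Convert 3! (factorial) → 6 (decimal)
Compute 138 ÷ 6 = 23
23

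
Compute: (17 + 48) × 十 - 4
Convert 十 (Chinese numeral) → 1×10 = 10 (decimal)
Expression in decimal: (17 + 48) × 10 - 4
Parentheses first: 17 + 48 = 65
Multiply: 65 × 10 = 650
Subtract: 650 - 4 = 646
646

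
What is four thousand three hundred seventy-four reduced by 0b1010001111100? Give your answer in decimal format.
Convert four thousand three hundred seventy-four (English words) → 4×1000 + 3×100 + 74 = 4374 (decimal)
Convert 0b1010001111100 (binary) → 4096 + 1024 + 64 + 32 + 16 + 8 + 4 = 5244 (decimal)
Compute 4374 - 5244 = -870
-870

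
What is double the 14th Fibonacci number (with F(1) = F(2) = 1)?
The 14th Fibonacci number (with F(1) = F(2) = 1): 1, 1, 2, 3, 5, 8, 13, 21, 34, 55, 89, 144, 233, 377 → 377
Compute 377 × 2 = 754
754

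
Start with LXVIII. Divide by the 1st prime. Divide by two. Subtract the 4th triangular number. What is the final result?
Convert LXVIII (Roman numeral) → 50 + 10 + 5 + 1 + 1 + 1 = 68 (decimal)
Start: 68
Convert the 1st prime (prime index) → 2 (decimal)
68 ÷ 2 = 34
Convert two (English words) → 2 (decimal)
34 ÷ 2 = 17
Convert the 4th triangular number (triangular index) → 4×5/2 = 10 (decimal)
17 - 10 = 7
7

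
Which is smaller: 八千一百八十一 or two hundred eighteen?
Convert 八千一百八十一 (Chinese numeral) → 8×1000 + 1×100 + 8×10 + 1 = 8181 (decimal)
Convert two hundred eighteen (English words) → 2×100 + 18 = 218 (decimal)
Compare 8181 vs 218: smaller = 218
218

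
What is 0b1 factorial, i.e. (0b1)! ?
Convert 0b1 (binary) → 1 (decimal)
Compute 1! = 1
1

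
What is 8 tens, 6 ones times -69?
Convert 8 tens, 6 ones (place-value notation) → 8×10 + 6 = 86 (decimal)
Compute 86 × -69 = -5934
-5934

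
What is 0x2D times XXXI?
Convert 0x2D (hexadecimal) → 2×16 + 13 = 45 (decimal)
Convert XXXI (Roman numeral) → 10 + 10 + 10 + 1 = 31 (decimal)
Compute 45 × 31 = 1395
1395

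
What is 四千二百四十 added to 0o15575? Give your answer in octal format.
Convert 四千二百四十 (Chinese numeral) → 4×1000 + 2×100 + 4×10 = 4240 (decimal)
Convert 0o15575 (octal) → 1×4096 + 5×512 + 5×64 + 7×8 + 5 = 7037 (decimal)
Compute 4240 + 7037 = 11277
Convert 11277 (decimal) → 11277 = 2×4096 + 6×512 + 1×8 + 5 → 0o26015 (octal)
0o26015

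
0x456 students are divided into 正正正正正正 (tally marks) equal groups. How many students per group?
Convert 0x456 (hexadecimal) → 4×256 + 5×16 + 6 = 1110 (decimal)
Convert 正正正正正正 (tally marks) → 5 + 5 + 5 + 5 + 5 + 5 = 30 (decimal)
Compute 1110 ÷ 30 = 37
37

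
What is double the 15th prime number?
The 15th prime number = 47
Compute 47 × 2 = 94
94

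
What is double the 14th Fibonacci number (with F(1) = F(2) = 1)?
The 14th Fibonacci number (with F(1) = F(2) = 1): 1, 1, 2, 3, 5, 8, 13, 21, 34, 55, 89, 144, 233, 377 → 377
Compute 377 × 2 = 754
754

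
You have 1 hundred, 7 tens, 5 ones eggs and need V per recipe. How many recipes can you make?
Convert 1 hundred, 7 tens, 5 ones (place-value notation) → 1×100 + 7×10 + 5 = 175 (decimal)
Convert V (Roman numeral) → 5 (decimal)
Compute 175 ÷ 5 = 35
35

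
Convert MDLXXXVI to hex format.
Convert MDLXXXVI (Roman numeral) → 1000 + 500 + 50 + 10 + 10 + 10 + 5 + 1 = 1586 (decimal)
Convert 1586 (decimal) → 1586 = 6×256 + 3×16 + 2 → 0x632 (hexadecimal)
0x632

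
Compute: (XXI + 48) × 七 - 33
Convert XXI (Roman numeral) → 10 + 10 + 1 = 21 (decimal)
Convert 七 (Chinese numeral) → 7 (decimal)
Expression in decimal: (21 + 48) × 7 - 33
Parentheses first: 21 + 48 = 69
Multiply: 69 × 7 = 483
Subtract: 483 - 33 = 450
450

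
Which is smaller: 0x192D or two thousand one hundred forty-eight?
Convert 0x192D (hexadecimal) → 1×4096 + 9×256 + 2×16 + 13 = 6445 (decimal)
Convert two thousand one hundred forty-eight (English words) → 2×1000 + 1×100 + 48 = 2148 (decimal)
Compare 6445 vs 2148: smaller = 2148
2148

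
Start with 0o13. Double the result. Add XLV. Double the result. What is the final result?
Convert 0o13 (octal) → 1×8 + 3 = 11 (decimal)
Start: 11
11 × 2 = 22
Convert XLV (Roman numeral) → 40 + 5 = 45 (decimal)
22 + 45 = 67
67 × 2 = 134
134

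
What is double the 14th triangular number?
The 14th triangular number = 14×15/2 = 105
Compute 105 × 2 = 210
210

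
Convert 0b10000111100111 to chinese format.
Convert 0b10000111100111 (binary) → 8192 + 256 + 128 + 64 + 32 + 4 + 2 + 1 = 8679 (decimal)
Convert 8679 (decimal) → 8679 = 8×1000 + 6×100 + 7×10 + 9 → 八千六百七十九 (Chinese numeral)
八千六百七十九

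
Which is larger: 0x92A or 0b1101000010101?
Convert 0x92A (hexadecimal) → 9×256 + 2×16 + 10 = 2346 (decimal)
Convert 0b1101000010101 (binary) → 4096 + 2048 + 512 + 16 + 4 + 1 = 6677 (decimal)
Compare 2346 vs 6677: larger = 6677
6677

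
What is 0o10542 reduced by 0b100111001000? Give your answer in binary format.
Convert 0o10542 (octal) → 1×4096 + 5×64 + 4×8 + 2 = 4450 (decimal)
Convert 0b100111001000 (binary) → 2048 + 256 + 128 + 64 + 8 = 2504 (decimal)
Compute 4450 - 2504 = 1946
Convert 1946 (decimal) → 1946 = 1024 + 512 + 256 + 128 + 16 + 8 + 2 → 0b11110011010 (binary)
0b11110011010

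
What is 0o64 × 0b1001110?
Convert 0o64 (octal) → 6×8 + 4 = 52 (decimal)
Convert 0b1001110 (binary) → 64 + 8 + 4 + 2 = 78 (decimal)
Compute 52 × 78 = 4056
4056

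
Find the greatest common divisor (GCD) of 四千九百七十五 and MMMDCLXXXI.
Convert 四千九百七十五 (Chinese numeral) → 4×1000 + 9×100 + 7×10 + 5 = 4975 (decimal)
Convert MMMDCLXXXI (Roman numeral) → 1000 + 1000 + 1000 + 500 + 100 + 50 + 10 + 10 + 10 + 1 = 3681 (decimal)
Compute gcd(4975, 3681) = 1
1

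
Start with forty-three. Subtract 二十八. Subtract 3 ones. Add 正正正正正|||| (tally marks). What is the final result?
Convert forty-three (English words) → 43 (decimal)
Start: 43
Convert 二十八 (Chinese numeral) → 2×10 + 8 = 28 (decimal)
43 - 28 = 15
Convert 3 ones (place-value notation) → 3 (decimal)
15 - 3 = 12
Convert 正正正正正|||| (tally marks) → 5 + 5 + 5 + 5 + 5 + 4 = 29 (decimal)
12 + 29 = 41
41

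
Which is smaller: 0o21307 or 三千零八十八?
Convert 0o21307 (octal) → 2×4096 + 1×512 + 3×64 + 7 = 8903 (decimal)
Convert 三千零八十八 (Chinese numeral) → 3×1000 + 8×10 + 8 = 3088 (decimal)
Compare 8903 vs 3088: smaller = 3088
3088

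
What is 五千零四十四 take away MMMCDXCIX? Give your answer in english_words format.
Convert 五千零四十四 (Chinese numeral) → 5×1000 + 4×10 + 4 = 5044 (decimal)
Convert MMMCDXCIX (Roman numeral) → 1000 + 1000 + 1000 + 400 + 90 + 9 = 3499 (decimal)
Compute 5044 - 3499 = 1545
Convert 1545 (decimal) → 1545 = 1×1000 + 5×100 + 45 → one thousand five hundred forty-five (English words)
one thousand five hundred forty-five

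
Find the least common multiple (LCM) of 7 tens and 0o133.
Convert 7 tens (place-value notation) → 7×10 = 70 (decimal)
Convert 0o133 (octal) → 1×64 + 3×8 + 3 = 91 (decimal)
Compute lcm(70, 91) = 910
910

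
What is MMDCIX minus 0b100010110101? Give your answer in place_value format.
Convert MMDCIX (Roman numeral) → 1000 + 1000 + 500 + 100 + 9 = 2609 (decimal)
Convert 0b100010110101 (binary) → 2048 + 128 + 32 + 16 + 4 + 1 = 2229 (decimal)
Compute 2609 - 2229 = 380
Convert 380 (decimal) → 380 = 3×100 + 8×10 → 3 hundreds, 8 tens (place-value notation)
3 hundreds, 8 tens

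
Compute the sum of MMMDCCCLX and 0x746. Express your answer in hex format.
Convert MMMDCCCLX (Roman numeral) → 1000 + 1000 + 1000 + 500 + 100 + 100 + 100 + 50 + 10 = 3860 (decimal)
Convert 0x746 (hexadecimal) → 7×256 + 4×16 + 6 = 1862 (decimal)
Compute 3860 + 1862 = 5722
Convert 5722 (decimal) → 5722 = 1×4096 + 6×256 + 5×16 + 10 → 0x165A (hexadecimal)
0x165A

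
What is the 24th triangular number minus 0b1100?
The 24th triangular number = 24×25/2 = 300
Convert 0b1100 (binary) → 8 + 4 = 12 (decimal)
Compute 300 - 12 = 288
288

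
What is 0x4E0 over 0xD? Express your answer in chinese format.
Convert 0x4E0 (hexadecimal) → 4×256 + 14×16 = 1248 (decimal)
Convert 0xD (hexadecimal) → 13 (decimal)
Compute 1248 ÷ 13 = 96
Convert 96 (decimal) → 96 = 9×10 + 6 → 九十六 (Chinese numeral)
九十六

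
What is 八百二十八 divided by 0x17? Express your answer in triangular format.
Convert 八百二十八 (Chinese numeral) → 8×100 + 2×10 + 8 = 828 (decimal)
Convert 0x17 (hexadecimal) → 1×16 + 7 = 23 (decimal)
Compute 828 ÷ 23 = 36
Convert 36 (decimal) → 36 = 8×9/2 → the 8th triangular number (triangular index)
the 8th triangular number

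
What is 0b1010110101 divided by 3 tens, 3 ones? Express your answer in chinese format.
Convert 0b1010110101 (binary) → 512 + 128 + 32 + 16 + 4 + 1 = 693 (decimal)
Convert 3 tens, 3 ones (place-value notation) → 3×10 + 3 = 33 (decimal)
Compute 693 ÷ 33 = 21
Convert 21 (decimal) → 21 = 2×10 + 1 → 二十一 (Chinese numeral)
二十一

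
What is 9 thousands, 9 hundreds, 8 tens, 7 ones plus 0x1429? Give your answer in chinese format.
Convert 9 thousands, 9 hundreds, 8 tens, 7 ones (place-value notation) → 9×1000 + 9×100 + 8×10 + 7 = 9987 (decimal)
Convert 0x1429 (hexadecimal) → 1×4096 + 4×256 + 2×16 + 9 = 5161 (decimal)
Compute 9987 + 5161 = 15148
Convert 15148 (decimal) → 15148 = 1×10000 + 5×1000 + 1×100 + 4×10 + 8 → 一万五千一百四十八 (Chinese numeral)
一万五千一百四十八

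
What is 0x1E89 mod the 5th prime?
Convert 0x1E89 (hexadecimal) → 1×4096 + 14×256 + 8×16 + 9 = 7817 (decimal)
Convert the 5th prime (prime index) → 11 (decimal)
Compute 7817 mod 11 = 7
7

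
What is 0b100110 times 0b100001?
Convert 0b100110 (binary) → 32 + 4 + 2 = 38 (decimal)
Convert 0b100001 (binary) → 32 + 1 = 33 (decimal)
Compute 38 × 33 = 1254
1254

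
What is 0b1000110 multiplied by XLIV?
Convert 0b1000110 (binary) → 64 + 4 + 2 = 70 (decimal)
Convert XLIV (Roman numeral) → 40 + 4 = 44 (decimal)
Compute 70 × 44 = 3080
3080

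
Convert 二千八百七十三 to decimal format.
Convert 二千八百七十三 (Chinese numeral) → 2×1000 + 8×100 + 7×10 + 3 = 2873 (decimal)
2873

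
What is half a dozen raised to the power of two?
Convert half a dozen (colloquial) → 6 (decimal)
Convert two (English words) → 2 (decimal)
Compute 6 ^ 2 = 36
36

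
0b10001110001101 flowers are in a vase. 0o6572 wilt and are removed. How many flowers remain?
Convert 0b10001110001101 (binary) → 8192 + 512 + 256 + 128 + 8 + 4 + 1 = 9101 (decimal)
Convert 0o6572 (octal) → 6×512 + 5×64 + 7×8 + 2 = 3450 (decimal)
Compute 9101 - 3450 = 5651
5651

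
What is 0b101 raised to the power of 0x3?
Convert 0b101 (binary) → 4 + 1 = 5 (decimal)
Convert 0x3 (hexadecimal) → 3 (decimal)
Compute 5 ^ 3 = 125
125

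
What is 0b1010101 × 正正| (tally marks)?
Convert 0b1010101 (binary) → 64 + 16 + 4 + 1 = 85 (decimal)
Convert 正正| (tally marks) → 5 + 5 + 1 = 11 (decimal)
Compute 85 × 11 = 935
935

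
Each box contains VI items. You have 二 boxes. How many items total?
Convert VI (Roman numeral) → 5 + 1 = 6 (decimal)
Convert 二 (Chinese numeral) → 2 (decimal)
Compute 6 × 2 = 12
12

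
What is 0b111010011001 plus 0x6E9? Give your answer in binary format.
Convert 0b111010011001 (binary) → 2048 + 1024 + 512 + 128 + 16 + 8 + 1 = 3737 (decimal)
Convert 0x6E9 (hexadecimal) → 6×256 + 14×16 + 9 = 1769 (decimal)
Compute 3737 + 1769 = 5506
Convert 5506 (decimal) → 5506 = 4096 + 1024 + 256 + 128 + 2 → 0b1010110000010 (binary)
0b1010110000010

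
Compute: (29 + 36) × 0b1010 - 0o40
Convert 0b1010 (binary) → 8 + 2 = 10 (decimal)
Convert 0o40 (octal) → 4×8 = 32 (decimal)
Expression in decimal: (29 + 36) × 10 - 32
Parentheses first: 29 + 36 = 65
Multiply: 65 × 10 = 650
Subtract: 650 - 32 = 618
618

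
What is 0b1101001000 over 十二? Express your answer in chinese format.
Convert 0b1101001000 (binary) → 512 + 256 + 64 + 8 = 840 (decimal)
Convert 十二 (Chinese numeral) → 1×10 + 2 = 12 (decimal)
Compute 840 ÷ 12 = 70
Convert 70 (decimal) → 70 = 7×10 → 七十 (Chinese numeral)
七十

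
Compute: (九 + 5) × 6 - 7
Convert 九 (Chinese numeral) → 9 (decimal)
Expression in decimal: (9 + 5) × 6 - 7
Parentheses first: 9 + 5 = 14
Multiply: 14 × 6 = 84
Subtract: 84 - 7 = 77
77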